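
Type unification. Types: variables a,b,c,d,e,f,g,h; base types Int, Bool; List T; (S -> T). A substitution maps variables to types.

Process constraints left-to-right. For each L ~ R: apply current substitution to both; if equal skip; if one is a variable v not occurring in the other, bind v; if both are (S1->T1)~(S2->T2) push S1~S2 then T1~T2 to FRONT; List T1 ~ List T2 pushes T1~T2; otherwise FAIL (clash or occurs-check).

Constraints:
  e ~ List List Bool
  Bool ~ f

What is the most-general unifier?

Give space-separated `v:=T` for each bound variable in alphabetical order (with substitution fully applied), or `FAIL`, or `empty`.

Answer: e:=List List Bool f:=Bool

Derivation:
step 1: unify e ~ List List Bool  [subst: {-} | 1 pending]
  bind e := List List Bool
step 2: unify Bool ~ f  [subst: {e:=List List Bool} | 0 pending]
  bind f := Bool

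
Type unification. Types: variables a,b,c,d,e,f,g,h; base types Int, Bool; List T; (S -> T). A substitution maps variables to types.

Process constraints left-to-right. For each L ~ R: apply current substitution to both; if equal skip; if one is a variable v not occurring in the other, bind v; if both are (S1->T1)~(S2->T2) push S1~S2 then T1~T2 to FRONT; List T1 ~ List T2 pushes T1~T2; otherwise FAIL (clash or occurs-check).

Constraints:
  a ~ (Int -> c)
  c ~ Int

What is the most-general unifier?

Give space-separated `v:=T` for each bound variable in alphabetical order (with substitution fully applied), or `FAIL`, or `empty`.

Answer: a:=(Int -> Int) c:=Int

Derivation:
step 1: unify a ~ (Int -> c)  [subst: {-} | 1 pending]
  bind a := (Int -> c)
step 2: unify c ~ Int  [subst: {a:=(Int -> c)} | 0 pending]
  bind c := Int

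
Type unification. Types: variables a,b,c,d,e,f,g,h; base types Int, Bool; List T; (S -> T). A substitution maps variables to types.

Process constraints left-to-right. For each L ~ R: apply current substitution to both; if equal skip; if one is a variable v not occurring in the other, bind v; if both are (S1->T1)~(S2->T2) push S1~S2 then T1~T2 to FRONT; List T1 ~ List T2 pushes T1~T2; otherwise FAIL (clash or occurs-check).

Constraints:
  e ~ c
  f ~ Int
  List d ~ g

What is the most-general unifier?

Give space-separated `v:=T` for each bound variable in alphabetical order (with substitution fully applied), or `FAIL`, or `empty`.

Answer: e:=c f:=Int g:=List d

Derivation:
step 1: unify e ~ c  [subst: {-} | 2 pending]
  bind e := c
step 2: unify f ~ Int  [subst: {e:=c} | 1 pending]
  bind f := Int
step 3: unify List d ~ g  [subst: {e:=c, f:=Int} | 0 pending]
  bind g := List d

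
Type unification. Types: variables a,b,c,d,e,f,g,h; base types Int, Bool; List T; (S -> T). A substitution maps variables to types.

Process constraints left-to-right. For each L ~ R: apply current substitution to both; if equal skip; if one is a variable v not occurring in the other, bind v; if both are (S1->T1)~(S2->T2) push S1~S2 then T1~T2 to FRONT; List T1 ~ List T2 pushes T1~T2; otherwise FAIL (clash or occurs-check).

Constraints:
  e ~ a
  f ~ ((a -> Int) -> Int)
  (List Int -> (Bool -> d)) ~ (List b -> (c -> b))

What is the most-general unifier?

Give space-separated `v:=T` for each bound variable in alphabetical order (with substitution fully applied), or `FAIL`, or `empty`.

Answer: b:=Int c:=Bool d:=Int e:=a f:=((a -> Int) -> Int)

Derivation:
step 1: unify e ~ a  [subst: {-} | 2 pending]
  bind e := a
step 2: unify f ~ ((a -> Int) -> Int)  [subst: {e:=a} | 1 pending]
  bind f := ((a -> Int) -> Int)
step 3: unify (List Int -> (Bool -> d)) ~ (List b -> (c -> b))  [subst: {e:=a, f:=((a -> Int) -> Int)} | 0 pending]
  -> decompose arrow: push List Int~List b, (Bool -> d)~(c -> b)
step 4: unify List Int ~ List b  [subst: {e:=a, f:=((a -> Int) -> Int)} | 1 pending]
  -> decompose List: push Int~b
step 5: unify Int ~ b  [subst: {e:=a, f:=((a -> Int) -> Int)} | 1 pending]
  bind b := Int
step 6: unify (Bool -> d) ~ (c -> Int)  [subst: {e:=a, f:=((a -> Int) -> Int), b:=Int} | 0 pending]
  -> decompose arrow: push Bool~c, d~Int
step 7: unify Bool ~ c  [subst: {e:=a, f:=((a -> Int) -> Int), b:=Int} | 1 pending]
  bind c := Bool
step 8: unify d ~ Int  [subst: {e:=a, f:=((a -> Int) -> Int), b:=Int, c:=Bool} | 0 pending]
  bind d := Int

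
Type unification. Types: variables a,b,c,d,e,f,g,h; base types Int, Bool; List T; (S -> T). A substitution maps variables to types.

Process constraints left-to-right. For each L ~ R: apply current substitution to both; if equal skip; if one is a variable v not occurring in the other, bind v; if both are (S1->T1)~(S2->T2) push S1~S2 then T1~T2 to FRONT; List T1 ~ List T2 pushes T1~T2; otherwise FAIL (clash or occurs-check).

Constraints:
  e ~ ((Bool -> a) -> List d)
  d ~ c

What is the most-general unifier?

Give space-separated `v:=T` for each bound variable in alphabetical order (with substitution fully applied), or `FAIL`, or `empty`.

Answer: d:=c e:=((Bool -> a) -> List c)

Derivation:
step 1: unify e ~ ((Bool -> a) -> List d)  [subst: {-} | 1 pending]
  bind e := ((Bool -> a) -> List d)
step 2: unify d ~ c  [subst: {e:=((Bool -> a) -> List d)} | 0 pending]
  bind d := c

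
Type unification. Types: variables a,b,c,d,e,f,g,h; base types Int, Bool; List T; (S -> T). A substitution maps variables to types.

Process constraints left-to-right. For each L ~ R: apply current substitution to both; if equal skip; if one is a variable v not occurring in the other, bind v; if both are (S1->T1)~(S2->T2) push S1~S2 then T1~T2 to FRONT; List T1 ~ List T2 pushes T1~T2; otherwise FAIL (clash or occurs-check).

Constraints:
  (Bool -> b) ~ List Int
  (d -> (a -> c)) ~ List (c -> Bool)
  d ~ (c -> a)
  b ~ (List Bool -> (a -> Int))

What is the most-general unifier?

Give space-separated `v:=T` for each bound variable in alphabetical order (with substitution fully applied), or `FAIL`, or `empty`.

Answer: FAIL

Derivation:
step 1: unify (Bool -> b) ~ List Int  [subst: {-} | 3 pending]
  clash: (Bool -> b) vs List Int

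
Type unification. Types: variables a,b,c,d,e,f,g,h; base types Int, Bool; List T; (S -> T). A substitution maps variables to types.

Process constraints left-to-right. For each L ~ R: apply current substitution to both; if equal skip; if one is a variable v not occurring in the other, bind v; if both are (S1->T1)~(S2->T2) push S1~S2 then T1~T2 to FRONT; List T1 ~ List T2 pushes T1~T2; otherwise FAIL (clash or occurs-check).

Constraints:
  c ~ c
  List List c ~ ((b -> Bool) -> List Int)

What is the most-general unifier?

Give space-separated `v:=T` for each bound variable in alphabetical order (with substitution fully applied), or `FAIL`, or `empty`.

step 1: unify c ~ c  [subst: {-} | 1 pending]
  -> identical, skip
step 2: unify List List c ~ ((b -> Bool) -> List Int)  [subst: {-} | 0 pending]
  clash: List List c vs ((b -> Bool) -> List Int)

Answer: FAIL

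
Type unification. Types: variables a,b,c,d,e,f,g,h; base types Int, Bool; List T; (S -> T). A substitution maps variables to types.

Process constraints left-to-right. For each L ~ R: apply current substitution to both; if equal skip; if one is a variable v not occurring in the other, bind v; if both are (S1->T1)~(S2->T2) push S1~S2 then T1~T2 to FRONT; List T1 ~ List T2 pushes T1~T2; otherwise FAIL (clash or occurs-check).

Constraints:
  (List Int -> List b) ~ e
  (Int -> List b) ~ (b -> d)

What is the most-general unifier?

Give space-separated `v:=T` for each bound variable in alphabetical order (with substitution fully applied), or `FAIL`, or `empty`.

Answer: b:=Int d:=List Int e:=(List Int -> List Int)

Derivation:
step 1: unify (List Int -> List b) ~ e  [subst: {-} | 1 pending]
  bind e := (List Int -> List b)
step 2: unify (Int -> List b) ~ (b -> d)  [subst: {e:=(List Int -> List b)} | 0 pending]
  -> decompose arrow: push Int~b, List b~d
step 3: unify Int ~ b  [subst: {e:=(List Int -> List b)} | 1 pending]
  bind b := Int
step 4: unify List Int ~ d  [subst: {e:=(List Int -> List b), b:=Int} | 0 pending]
  bind d := List Int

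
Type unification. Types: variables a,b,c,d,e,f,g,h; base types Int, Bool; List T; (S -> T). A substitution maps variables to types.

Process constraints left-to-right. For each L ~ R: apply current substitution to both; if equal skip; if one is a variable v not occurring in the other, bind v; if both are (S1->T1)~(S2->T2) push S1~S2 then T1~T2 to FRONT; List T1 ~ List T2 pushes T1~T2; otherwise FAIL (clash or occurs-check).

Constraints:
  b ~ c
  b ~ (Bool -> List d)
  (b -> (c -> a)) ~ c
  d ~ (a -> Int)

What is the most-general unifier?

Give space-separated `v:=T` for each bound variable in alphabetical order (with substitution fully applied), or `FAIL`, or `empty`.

Answer: FAIL

Derivation:
step 1: unify b ~ c  [subst: {-} | 3 pending]
  bind b := c
step 2: unify c ~ (Bool -> List d)  [subst: {b:=c} | 2 pending]
  bind c := (Bool -> List d)
step 3: unify ((Bool -> List d) -> ((Bool -> List d) -> a)) ~ (Bool -> List d)  [subst: {b:=c, c:=(Bool -> List d)} | 1 pending]
  -> decompose arrow: push (Bool -> List d)~Bool, ((Bool -> List d) -> a)~List d
step 4: unify (Bool -> List d) ~ Bool  [subst: {b:=c, c:=(Bool -> List d)} | 2 pending]
  clash: (Bool -> List d) vs Bool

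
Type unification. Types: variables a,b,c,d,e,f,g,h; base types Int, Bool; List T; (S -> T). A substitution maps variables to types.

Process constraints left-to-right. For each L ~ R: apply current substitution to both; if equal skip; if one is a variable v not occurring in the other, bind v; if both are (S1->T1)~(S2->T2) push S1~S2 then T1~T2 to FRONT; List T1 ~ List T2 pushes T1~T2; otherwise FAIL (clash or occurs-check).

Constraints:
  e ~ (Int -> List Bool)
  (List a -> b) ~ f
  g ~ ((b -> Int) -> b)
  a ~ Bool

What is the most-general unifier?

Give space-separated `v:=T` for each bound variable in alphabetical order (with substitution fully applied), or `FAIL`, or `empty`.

Answer: a:=Bool e:=(Int -> List Bool) f:=(List Bool -> b) g:=((b -> Int) -> b)

Derivation:
step 1: unify e ~ (Int -> List Bool)  [subst: {-} | 3 pending]
  bind e := (Int -> List Bool)
step 2: unify (List a -> b) ~ f  [subst: {e:=(Int -> List Bool)} | 2 pending]
  bind f := (List a -> b)
step 3: unify g ~ ((b -> Int) -> b)  [subst: {e:=(Int -> List Bool), f:=(List a -> b)} | 1 pending]
  bind g := ((b -> Int) -> b)
step 4: unify a ~ Bool  [subst: {e:=(Int -> List Bool), f:=(List a -> b), g:=((b -> Int) -> b)} | 0 pending]
  bind a := Bool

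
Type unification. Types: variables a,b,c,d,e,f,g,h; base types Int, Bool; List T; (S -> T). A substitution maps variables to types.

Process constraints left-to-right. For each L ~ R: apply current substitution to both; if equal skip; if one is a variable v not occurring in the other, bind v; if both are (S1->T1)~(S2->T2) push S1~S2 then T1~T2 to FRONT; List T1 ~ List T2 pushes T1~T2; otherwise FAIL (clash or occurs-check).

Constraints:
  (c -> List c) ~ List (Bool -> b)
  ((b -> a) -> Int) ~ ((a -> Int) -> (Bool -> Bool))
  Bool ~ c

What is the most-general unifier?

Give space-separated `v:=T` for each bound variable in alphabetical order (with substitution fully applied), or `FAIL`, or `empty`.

Answer: FAIL

Derivation:
step 1: unify (c -> List c) ~ List (Bool -> b)  [subst: {-} | 2 pending]
  clash: (c -> List c) vs List (Bool -> b)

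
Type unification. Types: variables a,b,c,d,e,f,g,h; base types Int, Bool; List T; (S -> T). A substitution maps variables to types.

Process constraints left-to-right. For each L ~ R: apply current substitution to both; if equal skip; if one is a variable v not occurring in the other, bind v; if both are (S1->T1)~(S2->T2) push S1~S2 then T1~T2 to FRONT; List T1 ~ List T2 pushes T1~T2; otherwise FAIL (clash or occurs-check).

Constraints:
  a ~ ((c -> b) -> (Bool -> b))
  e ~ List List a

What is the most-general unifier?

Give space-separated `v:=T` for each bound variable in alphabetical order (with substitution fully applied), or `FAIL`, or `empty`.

step 1: unify a ~ ((c -> b) -> (Bool -> b))  [subst: {-} | 1 pending]
  bind a := ((c -> b) -> (Bool -> b))
step 2: unify e ~ List List ((c -> b) -> (Bool -> b))  [subst: {a:=((c -> b) -> (Bool -> b))} | 0 pending]
  bind e := List List ((c -> b) -> (Bool -> b))

Answer: a:=((c -> b) -> (Bool -> b)) e:=List List ((c -> b) -> (Bool -> b))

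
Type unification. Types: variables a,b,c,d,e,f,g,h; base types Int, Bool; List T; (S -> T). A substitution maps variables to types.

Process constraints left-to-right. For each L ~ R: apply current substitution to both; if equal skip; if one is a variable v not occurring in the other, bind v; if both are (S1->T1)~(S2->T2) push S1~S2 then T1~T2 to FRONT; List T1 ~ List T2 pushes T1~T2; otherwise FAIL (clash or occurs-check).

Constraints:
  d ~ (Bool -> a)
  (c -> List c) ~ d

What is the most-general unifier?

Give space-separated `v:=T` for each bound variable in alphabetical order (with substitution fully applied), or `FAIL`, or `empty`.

Answer: a:=List Bool c:=Bool d:=(Bool -> List Bool)

Derivation:
step 1: unify d ~ (Bool -> a)  [subst: {-} | 1 pending]
  bind d := (Bool -> a)
step 2: unify (c -> List c) ~ (Bool -> a)  [subst: {d:=(Bool -> a)} | 0 pending]
  -> decompose arrow: push c~Bool, List c~a
step 3: unify c ~ Bool  [subst: {d:=(Bool -> a)} | 1 pending]
  bind c := Bool
step 4: unify List Bool ~ a  [subst: {d:=(Bool -> a), c:=Bool} | 0 pending]
  bind a := List Bool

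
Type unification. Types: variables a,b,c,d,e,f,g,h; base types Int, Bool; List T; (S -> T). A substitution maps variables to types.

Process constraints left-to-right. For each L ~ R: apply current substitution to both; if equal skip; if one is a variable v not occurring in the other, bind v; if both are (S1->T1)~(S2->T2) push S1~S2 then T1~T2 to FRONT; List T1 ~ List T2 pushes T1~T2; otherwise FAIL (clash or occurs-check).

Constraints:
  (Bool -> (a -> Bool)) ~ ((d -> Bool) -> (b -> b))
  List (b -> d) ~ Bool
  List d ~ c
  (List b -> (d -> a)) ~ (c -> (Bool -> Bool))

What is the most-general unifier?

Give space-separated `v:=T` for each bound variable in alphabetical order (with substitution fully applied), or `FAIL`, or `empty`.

step 1: unify (Bool -> (a -> Bool)) ~ ((d -> Bool) -> (b -> b))  [subst: {-} | 3 pending]
  -> decompose arrow: push Bool~(d -> Bool), (a -> Bool)~(b -> b)
step 2: unify Bool ~ (d -> Bool)  [subst: {-} | 4 pending]
  clash: Bool vs (d -> Bool)

Answer: FAIL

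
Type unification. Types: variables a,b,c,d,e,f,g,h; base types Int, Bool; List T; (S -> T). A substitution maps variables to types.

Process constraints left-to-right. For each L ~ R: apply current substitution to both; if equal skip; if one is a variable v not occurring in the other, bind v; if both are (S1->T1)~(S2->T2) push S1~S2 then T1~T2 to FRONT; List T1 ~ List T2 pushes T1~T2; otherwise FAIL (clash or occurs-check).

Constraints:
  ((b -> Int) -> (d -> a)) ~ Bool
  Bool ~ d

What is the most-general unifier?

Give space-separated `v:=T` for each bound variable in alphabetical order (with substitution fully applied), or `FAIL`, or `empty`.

Answer: FAIL

Derivation:
step 1: unify ((b -> Int) -> (d -> a)) ~ Bool  [subst: {-} | 1 pending]
  clash: ((b -> Int) -> (d -> a)) vs Bool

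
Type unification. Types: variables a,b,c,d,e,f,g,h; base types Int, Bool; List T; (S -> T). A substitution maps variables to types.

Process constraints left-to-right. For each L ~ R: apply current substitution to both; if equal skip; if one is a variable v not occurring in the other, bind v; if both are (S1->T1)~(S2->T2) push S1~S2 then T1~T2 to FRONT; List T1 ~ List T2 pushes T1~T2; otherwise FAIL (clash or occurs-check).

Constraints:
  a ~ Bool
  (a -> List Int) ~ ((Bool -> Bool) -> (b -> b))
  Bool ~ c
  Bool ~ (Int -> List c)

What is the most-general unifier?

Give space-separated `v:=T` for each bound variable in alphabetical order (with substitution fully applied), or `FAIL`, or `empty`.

Answer: FAIL

Derivation:
step 1: unify a ~ Bool  [subst: {-} | 3 pending]
  bind a := Bool
step 2: unify (Bool -> List Int) ~ ((Bool -> Bool) -> (b -> b))  [subst: {a:=Bool} | 2 pending]
  -> decompose arrow: push Bool~(Bool -> Bool), List Int~(b -> b)
step 3: unify Bool ~ (Bool -> Bool)  [subst: {a:=Bool} | 3 pending]
  clash: Bool vs (Bool -> Bool)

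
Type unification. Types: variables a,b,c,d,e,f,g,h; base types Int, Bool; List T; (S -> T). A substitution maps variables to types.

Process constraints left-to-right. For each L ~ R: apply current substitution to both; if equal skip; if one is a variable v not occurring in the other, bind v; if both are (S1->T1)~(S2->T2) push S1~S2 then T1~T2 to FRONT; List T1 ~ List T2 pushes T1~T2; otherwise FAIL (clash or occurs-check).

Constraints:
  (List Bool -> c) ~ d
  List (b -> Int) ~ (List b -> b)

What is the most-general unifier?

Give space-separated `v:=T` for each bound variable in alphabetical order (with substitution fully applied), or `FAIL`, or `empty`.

Answer: FAIL

Derivation:
step 1: unify (List Bool -> c) ~ d  [subst: {-} | 1 pending]
  bind d := (List Bool -> c)
step 2: unify List (b -> Int) ~ (List b -> b)  [subst: {d:=(List Bool -> c)} | 0 pending]
  clash: List (b -> Int) vs (List b -> b)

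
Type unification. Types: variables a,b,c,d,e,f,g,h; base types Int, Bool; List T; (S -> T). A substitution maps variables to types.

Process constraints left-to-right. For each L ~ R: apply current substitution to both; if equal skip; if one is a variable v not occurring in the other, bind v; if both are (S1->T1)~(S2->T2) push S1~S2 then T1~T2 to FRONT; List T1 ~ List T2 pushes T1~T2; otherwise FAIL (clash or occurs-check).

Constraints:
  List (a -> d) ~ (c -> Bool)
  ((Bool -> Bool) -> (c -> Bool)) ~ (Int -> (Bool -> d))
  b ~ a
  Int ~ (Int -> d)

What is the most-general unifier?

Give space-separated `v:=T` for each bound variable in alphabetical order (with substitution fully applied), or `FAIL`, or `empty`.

step 1: unify List (a -> d) ~ (c -> Bool)  [subst: {-} | 3 pending]
  clash: List (a -> d) vs (c -> Bool)

Answer: FAIL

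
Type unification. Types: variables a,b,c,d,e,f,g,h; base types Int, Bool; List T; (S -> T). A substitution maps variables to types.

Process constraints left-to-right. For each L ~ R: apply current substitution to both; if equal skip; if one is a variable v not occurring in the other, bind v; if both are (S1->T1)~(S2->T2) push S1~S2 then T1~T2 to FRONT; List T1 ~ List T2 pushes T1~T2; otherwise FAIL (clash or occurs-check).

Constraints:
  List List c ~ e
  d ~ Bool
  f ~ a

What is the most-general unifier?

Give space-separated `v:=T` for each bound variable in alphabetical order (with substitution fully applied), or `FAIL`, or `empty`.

Answer: d:=Bool e:=List List c f:=a

Derivation:
step 1: unify List List c ~ e  [subst: {-} | 2 pending]
  bind e := List List c
step 2: unify d ~ Bool  [subst: {e:=List List c} | 1 pending]
  bind d := Bool
step 3: unify f ~ a  [subst: {e:=List List c, d:=Bool} | 0 pending]
  bind f := a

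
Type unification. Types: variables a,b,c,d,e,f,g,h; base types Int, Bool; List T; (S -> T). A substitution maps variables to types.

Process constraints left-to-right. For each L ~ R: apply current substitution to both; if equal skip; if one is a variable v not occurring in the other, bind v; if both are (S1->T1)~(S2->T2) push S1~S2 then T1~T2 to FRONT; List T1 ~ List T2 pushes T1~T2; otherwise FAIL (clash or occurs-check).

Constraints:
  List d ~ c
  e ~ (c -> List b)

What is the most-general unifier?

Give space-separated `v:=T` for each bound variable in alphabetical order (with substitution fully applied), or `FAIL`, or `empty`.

Answer: c:=List d e:=(List d -> List b)

Derivation:
step 1: unify List d ~ c  [subst: {-} | 1 pending]
  bind c := List d
step 2: unify e ~ (List d -> List b)  [subst: {c:=List d} | 0 pending]
  bind e := (List d -> List b)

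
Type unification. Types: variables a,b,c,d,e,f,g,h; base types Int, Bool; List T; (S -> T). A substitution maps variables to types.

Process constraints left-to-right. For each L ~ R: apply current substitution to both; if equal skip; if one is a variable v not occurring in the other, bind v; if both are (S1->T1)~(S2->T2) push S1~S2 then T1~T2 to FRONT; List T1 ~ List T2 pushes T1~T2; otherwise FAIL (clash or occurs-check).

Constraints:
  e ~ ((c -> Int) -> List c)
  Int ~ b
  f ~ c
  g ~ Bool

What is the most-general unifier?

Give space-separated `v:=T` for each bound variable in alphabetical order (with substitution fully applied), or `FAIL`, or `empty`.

step 1: unify e ~ ((c -> Int) -> List c)  [subst: {-} | 3 pending]
  bind e := ((c -> Int) -> List c)
step 2: unify Int ~ b  [subst: {e:=((c -> Int) -> List c)} | 2 pending]
  bind b := Int
step 3: unify f ~ c  [subst: {e:=((c -> Int) -> List c), b:=Int} | 1 pending]
  bind f := c
step 4: unify g ~ Bool  [subst: {e:=((c -> Int) -> List c), b:=Int, f:=c} | 0 pending]
  bind g := Bool

Answer: b:=Int e:=((c -> Int) -> List c) f:=c g:=Bool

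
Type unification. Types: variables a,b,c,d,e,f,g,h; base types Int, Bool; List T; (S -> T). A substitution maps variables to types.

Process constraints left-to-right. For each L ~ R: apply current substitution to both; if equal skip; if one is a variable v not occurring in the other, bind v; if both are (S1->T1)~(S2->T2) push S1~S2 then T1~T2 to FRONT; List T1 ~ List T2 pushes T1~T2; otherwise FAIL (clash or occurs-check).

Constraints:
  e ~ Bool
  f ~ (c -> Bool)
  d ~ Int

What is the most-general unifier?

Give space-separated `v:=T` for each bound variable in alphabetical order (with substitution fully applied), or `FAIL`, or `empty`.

Answer: d:=Int e:=Bool f:=(c -> Bool)

Derivation:
step 1: unify e ~ Bool  [subst: {-} | 2 pending]
  bind e := Bool
step 2: unify f ~ (c -> Bool)  [subst: {e:=Bool} | 1 pending]
  bind f := (c -> Bool)
step 3: unify d ~ Int  [subst: {e:=Bool, f:=(c -> Bool)} | 0 pending]
  bind d := Int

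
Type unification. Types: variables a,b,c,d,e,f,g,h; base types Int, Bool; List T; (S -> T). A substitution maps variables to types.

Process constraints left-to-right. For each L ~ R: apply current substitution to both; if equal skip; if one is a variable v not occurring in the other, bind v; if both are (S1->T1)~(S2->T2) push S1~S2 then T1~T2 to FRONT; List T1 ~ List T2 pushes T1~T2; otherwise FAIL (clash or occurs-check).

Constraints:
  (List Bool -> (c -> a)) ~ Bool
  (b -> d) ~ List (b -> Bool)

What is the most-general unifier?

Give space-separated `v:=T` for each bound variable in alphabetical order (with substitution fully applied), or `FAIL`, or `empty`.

Answer: FAIL

Derivation:
step 1: unify (List Bool -> (c -> a)) ~ Bool  [subst: {-} | 1 pending]
  clash: (List Bool -> (c -> a)) vs Bool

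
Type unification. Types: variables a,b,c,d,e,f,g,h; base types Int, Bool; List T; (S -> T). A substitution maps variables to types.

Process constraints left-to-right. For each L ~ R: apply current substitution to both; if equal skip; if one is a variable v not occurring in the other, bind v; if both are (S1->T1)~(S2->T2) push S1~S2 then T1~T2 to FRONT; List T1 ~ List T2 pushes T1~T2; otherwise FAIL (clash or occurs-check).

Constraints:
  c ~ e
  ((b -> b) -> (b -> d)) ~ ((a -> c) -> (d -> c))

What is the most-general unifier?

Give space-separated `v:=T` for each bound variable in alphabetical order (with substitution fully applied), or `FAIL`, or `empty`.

Answer: a:=d b:=d c:=d e:=d

Derivation:
step 1: unify c ~ e  [subst: {-} | 1 pending]
  bind c := e
step 2: unify ((b -> b) -> (b -> d)) ~ ((a -> e) -> (d -> e))  [subst: {c:=e} | 0 pending]
  -> decompose arrow: push (b -> b)~(a -> e), (b -> d)~(d -> e)
step 3: unify (b -> b) ~ (a -> e)  [subst: {c:=e} | 1 pending]
  -> decompose arrow: push b~a, b~e
step 4: unify b ~ a  [subst: {c:=e} | 2 pending]
  bind b := a
step 5: unify a ~ e  [subst: {c:=e, b:=a} | 1 pending]
  bind a := e
step 6: unify (e -> d) ~ (d -> e)  [subst: {c:=e, b:=a, a:=e} | 0 pending]
  -> decompose arrow: push e~d, d~e
step 7: unify e ~ d  [subst: {c:=e, b:=a, a:=e} | 1 pending]
  bind e := d
step 8: unify d ~ d  [subst: {c:=e, b:=a, a:=e, e:=d} | 0 pending]
  -> identical, skip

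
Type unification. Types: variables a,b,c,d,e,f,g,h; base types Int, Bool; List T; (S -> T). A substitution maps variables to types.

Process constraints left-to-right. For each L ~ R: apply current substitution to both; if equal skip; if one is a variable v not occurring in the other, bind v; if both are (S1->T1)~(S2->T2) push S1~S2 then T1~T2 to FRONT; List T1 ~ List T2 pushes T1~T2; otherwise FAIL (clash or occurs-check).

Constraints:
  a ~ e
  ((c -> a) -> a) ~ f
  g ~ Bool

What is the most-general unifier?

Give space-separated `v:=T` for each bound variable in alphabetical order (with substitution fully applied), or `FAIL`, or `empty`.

Answer: a:=e f:=((c -> e) -> e) g:=Bool

Derivation:
step 1: unify a ~ e  [subst: {-} | 2 pending]
  bind a := e
step 2: unify ((c -> e) -> e) ~ f  [subst: {a:=e} | 1 pending]
  bind f := ((c -> e) -> e)
step 3: unify g ~ Bool  [subst: {a:=e, f:=((c -> e) -> e)} | 0 pending]
  bind g := Bool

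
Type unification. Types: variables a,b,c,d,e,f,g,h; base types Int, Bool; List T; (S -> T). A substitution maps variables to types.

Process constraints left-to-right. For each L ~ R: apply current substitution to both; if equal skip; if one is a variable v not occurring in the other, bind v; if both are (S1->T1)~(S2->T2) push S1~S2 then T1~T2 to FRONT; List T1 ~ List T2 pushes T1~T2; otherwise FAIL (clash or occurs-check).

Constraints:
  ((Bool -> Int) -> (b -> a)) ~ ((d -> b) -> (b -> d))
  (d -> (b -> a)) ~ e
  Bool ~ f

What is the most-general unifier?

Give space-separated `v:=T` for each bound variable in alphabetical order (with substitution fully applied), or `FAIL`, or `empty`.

Answer: a:=Bool b:=Int d:=Bool e:=(Bool -> (Int -> Bool)) f:=Bool

Derivation:
step 1: unify ((Bool -> Int) -> (b -> a)) ~ ((d -> b) -> (b -> d))  [subst: {-} | 2 pending]
  -> decompose arrow: push (Bool -> Int)~(d -> b), (b -> a)~(b -> d)
step 2: unify (Bool -> Int) ~ (d -> b)  [subst: {-} | 3 pending]
  -> decompose arrow: push Bool~d, Int~b
step 3: unify Bool ~ d  [subst: {-} | 4 pending]
  bind d := Bool
step 4: unify Int ~ b  [subst: {d:=Bool} | 3 pending]
  bind b := Int
step 5: unify (Int -> a) ~ (Int -> Bool)  [subst: {d:=Bool, b:=Int} | 2 pending]
  -> decompose arrow: push Int~Int, a~Bool
step 6: unify Int ~ Int  [subst: {d:=Bool, b:=Int} | 3 pending]
  -> identical, skip
step 7: unify a ~ Bool  [subst: {d:=Bool, b:=Int} | 2 pending]
  bind a := Bool
step 8: unify (Bool -> (Int -> Bool)) ~ e  [subst: {d:=Bool, b:=Int, a:=Bool} | 1 pending]
  bind e := (Bool -> (Int -> Bool))
step 9: unify Bool ~ f  [subst: {d:=Bool, b:=Int, a:=Bool, e:=(Bool -> (Int -> Bool))} | 0 pending]
  bind f := Bool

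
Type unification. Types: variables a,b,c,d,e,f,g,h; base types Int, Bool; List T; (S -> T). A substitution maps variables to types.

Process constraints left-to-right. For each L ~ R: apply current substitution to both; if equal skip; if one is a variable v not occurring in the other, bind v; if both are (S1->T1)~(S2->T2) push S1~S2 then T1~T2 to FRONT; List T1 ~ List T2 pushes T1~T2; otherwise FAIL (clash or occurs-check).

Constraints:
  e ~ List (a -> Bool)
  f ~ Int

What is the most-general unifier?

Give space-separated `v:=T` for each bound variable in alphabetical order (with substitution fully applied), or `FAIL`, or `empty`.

step 1: unify e ~ List (a -> Bool)  [subst: {-} | 1 pending]
  bind e := List (a -> Bool)
step 2: unify f ~ Int  [subst: {e:=List (a -> Bool)} | 0 pending]
  bind f := Int

Answer: e:=List (a -> Bool) f:=Int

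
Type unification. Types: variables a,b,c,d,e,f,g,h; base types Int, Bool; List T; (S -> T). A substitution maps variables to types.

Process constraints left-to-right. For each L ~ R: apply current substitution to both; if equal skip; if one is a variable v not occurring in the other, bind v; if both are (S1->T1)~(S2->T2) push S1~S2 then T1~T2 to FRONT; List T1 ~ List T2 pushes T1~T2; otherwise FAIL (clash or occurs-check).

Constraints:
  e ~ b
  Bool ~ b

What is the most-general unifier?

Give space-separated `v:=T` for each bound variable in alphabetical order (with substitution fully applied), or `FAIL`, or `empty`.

Answer: b:=Bool e:=Bool

Derivation:
step 1: unify e ~ b  [subst: {-} | 1 pending]
  bind e := b
step 2: unify Bool ~ b  [subst: {e:=b} | 0 pending]
  bind b := Bool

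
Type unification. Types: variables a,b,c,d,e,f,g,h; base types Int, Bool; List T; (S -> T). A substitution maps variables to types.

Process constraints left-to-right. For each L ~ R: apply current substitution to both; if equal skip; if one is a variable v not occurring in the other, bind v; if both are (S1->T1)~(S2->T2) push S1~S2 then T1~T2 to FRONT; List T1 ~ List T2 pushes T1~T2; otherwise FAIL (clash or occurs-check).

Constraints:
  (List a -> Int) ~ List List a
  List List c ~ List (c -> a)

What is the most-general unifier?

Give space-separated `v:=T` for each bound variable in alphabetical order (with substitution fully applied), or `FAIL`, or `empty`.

step 1: unify (List a -> Int) ~ List List a  [subst: {-} | 1 pending]
  clash: (List a -> Int) vs List List a

Answer: FAIL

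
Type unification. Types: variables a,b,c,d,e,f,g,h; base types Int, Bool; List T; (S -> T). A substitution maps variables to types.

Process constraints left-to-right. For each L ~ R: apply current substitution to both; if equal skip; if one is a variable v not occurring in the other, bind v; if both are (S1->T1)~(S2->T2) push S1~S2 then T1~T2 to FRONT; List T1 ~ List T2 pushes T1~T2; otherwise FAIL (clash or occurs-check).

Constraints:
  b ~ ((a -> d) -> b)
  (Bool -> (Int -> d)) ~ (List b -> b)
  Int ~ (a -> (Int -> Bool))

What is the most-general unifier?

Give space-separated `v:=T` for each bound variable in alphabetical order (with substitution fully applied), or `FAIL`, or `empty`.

step 1: unify b ~ ((a -> d) -> b)  [subst: {-} | 2 pending]
  occurs-check fail: b in ((a -> d) -> b)

Answer: FAIL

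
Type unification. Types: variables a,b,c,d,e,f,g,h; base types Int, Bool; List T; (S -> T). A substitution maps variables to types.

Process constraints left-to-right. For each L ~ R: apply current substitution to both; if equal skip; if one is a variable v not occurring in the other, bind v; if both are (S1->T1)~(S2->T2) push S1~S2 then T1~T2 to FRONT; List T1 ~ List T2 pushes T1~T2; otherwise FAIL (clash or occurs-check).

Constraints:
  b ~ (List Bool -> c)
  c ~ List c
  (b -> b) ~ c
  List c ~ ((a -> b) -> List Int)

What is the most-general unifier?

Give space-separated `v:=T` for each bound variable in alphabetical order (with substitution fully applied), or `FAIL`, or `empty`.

step 1: unify b ~ (List Bool -> c)  [subst: {-} | 3 pending]
  bind b := (List Bool -> c)
step 2: unify c ~ List c  [subst: {b:=(List Bool -> c)} | 2 pending]
  occurs-check fail: c in List c

Answer: FAIL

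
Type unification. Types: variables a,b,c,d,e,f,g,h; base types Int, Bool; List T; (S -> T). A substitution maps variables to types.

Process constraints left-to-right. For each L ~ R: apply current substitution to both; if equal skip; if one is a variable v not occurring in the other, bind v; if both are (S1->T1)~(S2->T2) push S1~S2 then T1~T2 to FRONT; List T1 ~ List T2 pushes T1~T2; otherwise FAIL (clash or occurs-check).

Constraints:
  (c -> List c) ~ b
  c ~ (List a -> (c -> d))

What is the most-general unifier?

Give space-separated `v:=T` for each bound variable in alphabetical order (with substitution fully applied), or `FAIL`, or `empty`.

step 1: unify (c -> List c) ~ b  [subst: {-} | 1 pending]
  bind b := (c -> List c)
step 2: unify c ~ (List a -> (c -> d))  [subst: {b:=(c -> List c)} | 0 pending]
  occurs-check fail: c in (List a -> (c -> d))

Answer: FAIL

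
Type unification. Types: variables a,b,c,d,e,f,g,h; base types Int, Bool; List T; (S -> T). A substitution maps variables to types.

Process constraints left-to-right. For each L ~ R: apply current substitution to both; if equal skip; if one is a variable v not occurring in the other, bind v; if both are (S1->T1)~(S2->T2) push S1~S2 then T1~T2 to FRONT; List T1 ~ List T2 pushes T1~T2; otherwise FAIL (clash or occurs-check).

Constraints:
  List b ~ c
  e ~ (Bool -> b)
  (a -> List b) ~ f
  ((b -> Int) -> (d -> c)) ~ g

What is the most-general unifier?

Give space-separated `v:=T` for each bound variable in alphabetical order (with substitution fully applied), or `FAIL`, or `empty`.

step 1: unify List b ~ c  [subst: {-} | 3 pending]
  bind c := List b
step 2: unify e ~ (Bool -> b)  [subst: {c:=List b} | 2 pending]
  bind e := (Bool -> b)
step 3: unify (a -> List b) ~ f  [subst: {c:=List b, e:=(Bool -> b)} | 1 pending]
  bind f := (a -> List b)
step 4: unify ((b -> Int) -> (d -> List b)) ~ g  [subst: {c:=List b, e:=(Bool -> b), f:=(a -> List b)} | 0 pending]
  bind g := ((b -> Int) -> (d -> List b))

Answer: c:=List b e:=(Bool -> b) f:=(a -> List b) g:=((b -> Int) -> (d -> List b))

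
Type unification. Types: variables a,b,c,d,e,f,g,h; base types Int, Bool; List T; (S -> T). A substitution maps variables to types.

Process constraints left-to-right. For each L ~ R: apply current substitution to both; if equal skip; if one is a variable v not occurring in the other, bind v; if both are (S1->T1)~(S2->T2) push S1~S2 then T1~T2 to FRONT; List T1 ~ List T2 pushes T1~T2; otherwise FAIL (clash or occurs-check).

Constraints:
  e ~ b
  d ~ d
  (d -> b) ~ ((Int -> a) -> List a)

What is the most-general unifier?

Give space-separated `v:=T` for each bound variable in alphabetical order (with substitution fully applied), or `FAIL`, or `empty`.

step 1: unify e ~ b  [subst: {-} | 2 pending]
  bind e := b
step 2: unify d ~ d  [subst: {e:=b} | 1 pending]
  -> identical, skip
step 3: unify (d -> b) ~ ((Int -> a) -> List a)  [subst: {e:=b} | 0 pending]
  -> decompose arrow: push d~(Int -> a), b~List a
step 4: unify d ~ (Int -> a)  [subst: {e:=b} | 1 pending]
  bind d := (Int -> a)
step 5: unify b ~ List a  [subst: {e:=b, d:=(Int -> a)} | 0 pending]
  bind b := List a

Answer: b:=List a d:=(Int -> a) e:=List a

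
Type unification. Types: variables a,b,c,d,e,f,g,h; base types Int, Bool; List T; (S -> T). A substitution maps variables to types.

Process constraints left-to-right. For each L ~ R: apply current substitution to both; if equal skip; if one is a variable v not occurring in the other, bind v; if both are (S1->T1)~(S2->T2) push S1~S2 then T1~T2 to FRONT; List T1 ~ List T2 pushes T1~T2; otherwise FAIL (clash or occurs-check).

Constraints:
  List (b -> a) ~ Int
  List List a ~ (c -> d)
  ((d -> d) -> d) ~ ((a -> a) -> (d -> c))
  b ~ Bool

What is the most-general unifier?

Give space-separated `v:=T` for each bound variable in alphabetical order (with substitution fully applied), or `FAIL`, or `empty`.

Answer: FAIL

Derivation:
step 1: unify List (b -> a) ~ Int  [subst: {-} | 3 pending]
  clash: List (b -> a) vs Int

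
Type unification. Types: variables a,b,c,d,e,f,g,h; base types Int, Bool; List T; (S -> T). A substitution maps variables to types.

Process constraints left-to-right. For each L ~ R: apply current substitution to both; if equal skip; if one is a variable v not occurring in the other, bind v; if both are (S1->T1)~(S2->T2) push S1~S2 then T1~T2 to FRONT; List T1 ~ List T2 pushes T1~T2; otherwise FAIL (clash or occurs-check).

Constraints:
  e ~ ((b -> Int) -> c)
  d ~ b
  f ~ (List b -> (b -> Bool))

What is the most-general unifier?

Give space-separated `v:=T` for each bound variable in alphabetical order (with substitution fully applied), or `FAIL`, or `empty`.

step 1: unify e ~ ((b -> Int) -> c)  [subst: {-} | 2 pending]
  bind e := ((b -> Int) -> c)
step 2: unify d ~ b  [subst: {e:=((b -> Int) -> c)} | 1 pending]
  bind d := b
step 3: unify f ~ (List b -> (b -> Bool))  [subst: {e:=((b -> Int) -> c), d:=b} | 0 pending]
  bind f := (List b -> (b -> Bool))

Answer: d:=b e:=((b -> Int) -> c) f:=(List b -> (b -> Bool))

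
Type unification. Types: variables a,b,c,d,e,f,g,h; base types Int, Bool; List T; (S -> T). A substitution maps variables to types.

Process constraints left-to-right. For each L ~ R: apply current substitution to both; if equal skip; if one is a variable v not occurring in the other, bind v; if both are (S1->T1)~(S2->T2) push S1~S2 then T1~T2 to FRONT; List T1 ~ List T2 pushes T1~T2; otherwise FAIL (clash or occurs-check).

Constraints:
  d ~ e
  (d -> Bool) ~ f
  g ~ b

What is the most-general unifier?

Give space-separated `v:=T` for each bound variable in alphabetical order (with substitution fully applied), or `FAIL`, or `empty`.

Answer: d:=e f:=(e -> Bool) g:=b

Derivation:
step 1: unify d ~ e  [subst: {-} | 2 pending]
  bind d := e
step 2: unify (e -> Bool) ~ f  [subst: {d:=e} | 1 pending]
  bind f := (e -> Bool)
step 3: unify g ~ b  [subst: {d:=e, f:=(e -> Bool)} | 0 pending]
  bind g := b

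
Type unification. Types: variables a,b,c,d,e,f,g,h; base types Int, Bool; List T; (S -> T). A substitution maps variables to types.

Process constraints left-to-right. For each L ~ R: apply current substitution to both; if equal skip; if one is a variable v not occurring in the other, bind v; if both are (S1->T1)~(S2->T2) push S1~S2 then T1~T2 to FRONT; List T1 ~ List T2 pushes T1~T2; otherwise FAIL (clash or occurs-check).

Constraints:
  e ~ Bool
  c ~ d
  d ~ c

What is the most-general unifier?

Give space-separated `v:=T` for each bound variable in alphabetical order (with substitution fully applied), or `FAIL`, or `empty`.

Answer: c:=d e:=Bool

Derivation:
step 1: unify e ~ Bool  [subst: {-} | 2 pending]
  bind e := Bool
step 2: unify c ~ d  [subst: {e:=Bool} | 1 pending]
  bind c := d
step 3: unify d ~ d  [subst: {e:=Bool, c:=d} | 0 pending]
  -> identical, skip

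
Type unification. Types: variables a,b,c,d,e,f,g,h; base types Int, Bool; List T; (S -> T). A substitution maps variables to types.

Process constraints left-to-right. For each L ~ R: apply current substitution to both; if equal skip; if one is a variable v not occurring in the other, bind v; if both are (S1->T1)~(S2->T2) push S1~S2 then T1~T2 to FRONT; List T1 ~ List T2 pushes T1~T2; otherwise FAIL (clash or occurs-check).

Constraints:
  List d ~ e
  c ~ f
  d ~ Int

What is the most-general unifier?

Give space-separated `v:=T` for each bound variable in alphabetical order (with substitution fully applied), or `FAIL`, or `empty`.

step 1: unify List d ~ e  [subst: {-} | 2 pending]
  bind e := List d
step 2: unify c ~ f  [subst: {e:=List d} | 1 pending]
  bind c := f
step 3: unify d ~ Int  [subst: {e:=List d, c:=f} | 0 pending]
  bind d := Int

Answer: c:=f d:=Int e:=List Int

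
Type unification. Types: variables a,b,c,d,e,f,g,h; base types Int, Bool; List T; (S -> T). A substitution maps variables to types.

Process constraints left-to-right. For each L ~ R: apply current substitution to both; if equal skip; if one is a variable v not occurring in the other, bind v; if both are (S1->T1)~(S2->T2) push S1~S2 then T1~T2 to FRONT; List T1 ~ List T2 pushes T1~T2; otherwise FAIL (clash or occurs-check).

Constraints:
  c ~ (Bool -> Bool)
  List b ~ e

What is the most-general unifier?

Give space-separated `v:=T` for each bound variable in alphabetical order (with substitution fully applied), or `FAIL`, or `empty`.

Answer: c:=(Bool -> Bool) e:=List b

Derivation:
step 1: unify c ~ (Bool -> Bool)  [subst: {-} | 1 pending]
  bind c := (Bool -> Bool)
step 2: unify List b ~ e  [subst: {c:=(Bool -> Bool)} | 0 pending]
  bind e := List b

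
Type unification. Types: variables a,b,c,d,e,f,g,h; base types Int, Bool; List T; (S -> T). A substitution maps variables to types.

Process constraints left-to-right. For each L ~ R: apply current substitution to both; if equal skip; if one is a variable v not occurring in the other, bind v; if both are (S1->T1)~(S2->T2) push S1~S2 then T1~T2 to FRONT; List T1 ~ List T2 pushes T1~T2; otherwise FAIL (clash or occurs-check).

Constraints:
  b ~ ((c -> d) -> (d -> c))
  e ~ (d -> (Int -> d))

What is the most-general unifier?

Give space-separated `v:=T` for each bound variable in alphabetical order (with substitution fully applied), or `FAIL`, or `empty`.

Answer: b:=((c -> d) -> (d -> c)) e:=(d -> (Int -> d))

Derivation:
step 1: unify b ~ ((c -> d) -> (d -> c))  [subst: {-} | 1 pending]
  bind b := ((c -> d) -> (d -> c))
step 2: unify e ~ (d -> (Int -> d))  [subst: {b:=((c -> d) -> (d -> c))} | 0 pending]
  bind e := (d -> (Int -> d))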